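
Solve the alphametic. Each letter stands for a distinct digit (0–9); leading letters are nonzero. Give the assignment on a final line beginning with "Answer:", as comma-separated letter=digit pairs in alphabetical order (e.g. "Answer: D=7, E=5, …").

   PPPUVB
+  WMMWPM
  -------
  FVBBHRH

Step 1. [F] the sum has 7 digits but both addends have 6; that extra leading digit F is the final carry, namely 1. So F=1.
Step 2. [col 1: B + M ≡ H (mod 10)] several values work for H in column 1 (B + M ≡ H (mod 10), carry-in 0); try H=0. So H=0.
Step 3. [col 1: B + M ≡ H (mod 10)] column 1 (B + M ≡ H (mod 10), carry-in 0) doesn't pin B yet; pick B=3 and continue ⇒ B=3.
Step 4. [col 1: B + M ≡ H (mod 10)] in column 1 we have B+M≡H with carry-in 0; given B=3, H=0 and digits 0,1,3 already taken and all letters distinct, that pins M to 7, so M=7.
Step 5. [col 2: V + P ≡ R (mod 10)] R=8 is one option consistent with column 2 (V + P ≡ R (mod 10), carry-in 1) — take it. So R=8.
Step 6. [col 2: V + P ≡ R (mod 10)] P=5 is one option consistent with column 2 (V + P ≡ R (mod 10), carry-in 1) — take it. So P=5.
Step 7. [col 2: V + P ≡ R (mod 10)] column 2 reads V+P+carry(1)=R with P=5, R=8; with digits 0,1,3,5,7,8 already taken and all letters distinct, the only value for V is 2 ⇒ V=2.
Step 8. [col 3: U + W ≡ H (mod 10)] column 3 (U + W ≡ H (mod 10), carry-in 0) doesn't pin U yet; pick U=4 and continue, so U=4.
Step 9. [col 3: U + W ≡ H (mod 10)] from column 3 (U=4, H=0, carry-in 0, digits 0,1,2,3,4,5,7,8 already taken and all letters distinct): W must equal 6. So W=6.

Answer: B=3, F=1, H=0, M=7, P=5, R=8, U=4, V=2, W=6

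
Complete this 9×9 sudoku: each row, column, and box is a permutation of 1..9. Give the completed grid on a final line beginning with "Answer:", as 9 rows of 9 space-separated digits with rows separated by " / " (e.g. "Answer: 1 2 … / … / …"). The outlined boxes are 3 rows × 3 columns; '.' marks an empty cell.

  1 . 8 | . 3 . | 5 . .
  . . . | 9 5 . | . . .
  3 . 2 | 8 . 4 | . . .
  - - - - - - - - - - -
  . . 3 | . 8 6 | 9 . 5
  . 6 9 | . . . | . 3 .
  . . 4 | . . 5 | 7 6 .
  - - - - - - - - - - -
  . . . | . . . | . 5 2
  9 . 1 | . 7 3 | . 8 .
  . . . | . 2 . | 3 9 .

Step 1. [r9c9∈{1,4,6,7}] in box 9, 7 fits only at r9c9, so r9c9=7.
Step 2. [r7c7∈{1,4,6}] box 9 places 1 nowhere but r7c7. So r7c7=1.
Step 3. [r3c7∈{6}] r3c7 has the single candidate 6 ⇒ r3c7=6.
Step 4. [r7c5∈{4,6,9}] in col 5, 6 fits only at r7c5, so r7c5=6.
Step 5. [r7c4∈{4}] nothing but 4 survives at r7c4 ⇒ r7c4=4.
Step 6. [r4c8∈{1,2,4}] row 4 places 4 nowhere but r4c8 ⇒ r4c8=4.
Step 7. [r9c3∈{5,6}] r9c3 is the only open cell in col 3 admitting 5, so r9c3=5.
Step 8. [r5c7∈{2,8}] across box 6, 2 lands solely at r5c7. So r5c7=2.
Step 9. [r3c5∈{1}] r3c5 is down to just 1. So r3c5=1.
Step 10. [r9c4∈{1}] r9c4's peers cover all but 1. So r9c4=1.
Step 11. [r5c4∈{7}] r5c4 has the single candidate 7. So r5c4=7.
Step 12. [r4c4∈{2}] nothing but 2 survives at r4c4, so r4c4=2.
Step 13. [r9c1∈{4,6,8}] in row 9, 6 fits only at r9c1 ⇒ r9c1=6.
Step 14. [r2c1∈{4,7}] r2c1 is the only open cell in col 1 admitting 4 ⇒ r2c1=4.
Step 15. [r2c2∈{7}] r2c2 is down to just 7, so r2c2=7.
Step 16. [r8c2∈{2,4}] across row 8, 2 lands solely at r8c2, so r8c2=2.
Step 17. [r3c9∈{9}] r3c9's peers cover all but 9 ⇒ r3c9=9.
Step 18. [r1c6∈{2,7}] 7 has one home in col 6: r1c6 ⇒ r1c6=7.
Step 19. [r2c9∈{1,3,8}] in row 2, 3 fits only at r2c9 ⇒ r2c9=3.
Step 20. [r9c6∈{8}] nothing but 8 survives at r9c6. So r9c6=8.
Step 21. [r2c6∈{2}] nothing but 2 survives at r2c6. So r2c6=2.
Step 22. [r6c1∈{2,8}] r6c1 is the only open cell in row 6 admitting 2 ⇒ r6c1=2.
Step 23. [r4c2∈{1}] nothing but 1 survives at r4c2 ⇒ r4c2=1.
Step 24. [r6c2∈{8}] r6c2 is down to just 8 ⇒ r6c2=8.
Step 25. [r1c9∈{4}] nothing but 4 survives at r1c9. So r1c9=4.
Step 26. [r7c3∈{7}] r7c3's peers cover all but 7 ⇒ r7c3=7.
Step 27. [r6c9∈{1}] r6c9 is down to just 1, so r6c9=1.
Step 28. [r1c8∈{2}] only 2 remains possible at r1c8. So r1c8=2.
Step 29. [r6c5∈{9}] nothing but 9 survives at r6c5. So r6c5=9.
Step 30. [r7c6∈{9}] only 9 remains possible at r7c6. So r7c6=9.
Step 31. [r1c2∈{9}] r1c2 is down to just 9 ⇒ r1c2=9.
Step 32. [r5c9∈{8}] only 8 remains possible at r5c9. So r5c9=8.
Step 33. [r5c1∈{5}] r5c1 has the single candidate 5, so r5c1=5.
Step 34. [r8c7∈{4}] r8c7's peers cover all but 4. So r8c7=4.
Step 35. [r2c8∈{1}] nothing but 1 survives at r2c8. So r2c8=1.
Step 36. [r7c1∈{8}] only 8 remains possible at r7c1 ⇒ r7c1=8.
Step 37. [r9c2∈{4}] r9c2's peers cover all but 4. So r9c2=4.
Step 38. [r2c3∈{6}] nothing but 6 survives at r2c3, so r2c3=6.
Step 39. [r3c2∈{5}] r3c2's peers cover all but 5, so r3c2=5.
Step 40. [r8c4∈{5}] r8c4 is down to just 5, so r8c4=5.
Step 41. [r1c4∈{6}] r1c4 has the single candidate 6 ⇒ r1c4=6.
Step 42. [r8c9∈{6}] nothing but 6 survives at r8c9 ⇒ r8c9=6.
Step 43. [r4c1∈{7}] nothing but 7 survives at r4c1. So r4c1=7.
Step 44. [r3c8∈{7}] r3c8 is down to just 7 ⇒ r3c8=7.
Step 45. [r6c4∈{3}] only 3 remains possible at r6c4 ⇒ r6c4=3.
Step 46. [r2c7∈{8}] nothing but 8 survives at r2c7, so r2c7=8.
Step 47. [r5c6∈{1}] r5c6 is down to just 1 ⇒ r5c6=1.
Step 48. [r7c2∈{3}] r7c2 has the single candidate 3 ⇒ r7c2=3.
Step 49. [r5c5∈{4}] nothing but 4 survives at r5c5, so r5c5=4.

Answer: 1 9 8 6 3 7 5 2 4 / 4 7 6 9 5 2 8 1 3 / 3 5 2 8 1 4 6 7 9 / 7 1 3 2 8 6 9 4 5 / 5 6 9 7 4 1 2 3 8 / 2 8 4 3 9 5 7 6 1 / 8 3 7 4 6 9 1 5 2 / 9 2 1 5 7 3 4 8 6 / 6 4 5 1 2 8 3 9 7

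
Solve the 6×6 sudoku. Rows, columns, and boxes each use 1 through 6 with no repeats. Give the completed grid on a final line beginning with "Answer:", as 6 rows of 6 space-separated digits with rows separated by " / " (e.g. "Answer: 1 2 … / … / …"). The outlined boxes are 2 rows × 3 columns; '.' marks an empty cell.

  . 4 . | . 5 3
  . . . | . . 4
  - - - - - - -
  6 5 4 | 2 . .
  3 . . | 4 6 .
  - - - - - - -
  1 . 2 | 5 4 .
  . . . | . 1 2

Step 1. [r4c3∈{1}] r4c3 is down to just 1, so r4c3=1.
Step 2. [r1c3∈{6}] r1c3 is down to just 6 ⇒ r1c3=6.
Step 3. [r5c2∈{3,6}] r5c2 is the only open cell in row 5 admitting 3. So r5c2=3.
Step 4. [r6c3∈{5}] nothing but 5 survives at r6c3 ⇒ r6c3=5.
Step 5. [r2c4∈{1,6}] row 2 places 6 nowhere but r2c4. So r2c4=6.
Step 6. [r1c1∈{2}] only 2 remains possible at r1c1 ⇒ r1c1=2.
Step 7. [r2c5∈{2}] r2c5's peers cover all but 2. So r2c5=2.
Step 8. [r4c6∈{5}] nothing but 5 survives at r4c6. So r4c6=5.
Step 9. [r2c2∈{1}] r2c2 is down to just 1, so r2c2=1.
Step 10. [r1c4∈{1}] only 1 remains possible at r1c4. So r1c4=1.
Step 11. [r3c6∈{1}] only 1 remains possible at r3c6. So r3c6=1.
Step 12. [r4c2∈{2}] nothing but 2 survives at r4c2. So r4c2=2.
Step 13. [r6c1∈{4}] r6c1's peers cover all but 4, so r6c1=4.
Step 14. [r3c5∈{3}] only 3 remains possible at r3c5 ⇒ r3c5=3.
Step 15. [r2c3∈{3}] only 3 remains possible at r2c3. So r2c3=3.
Step 16. [r6c2∈{6}] nothing but 6 survives at r6c2. So r6c2=6.
Step 17. [r5c6∈{6}] r5c6's peers cover all but 6 ⇒ r5c6=6.
Step 18. [r6c4∈{3}] r6c4's peers cover all but 3 ⇒ r6c4=3.
Step 19. [r2c1∈{5}] r2c1's peers cover all but 5. So r2c1=5.

Answer: 2 4 6 1 5 3 / 5 1 3 6 2 4 / 6 5 4 2 3 1 / 3 2 1 4 6 5 / 1 3 2 5 4 6 / 4 6 5 3 1 2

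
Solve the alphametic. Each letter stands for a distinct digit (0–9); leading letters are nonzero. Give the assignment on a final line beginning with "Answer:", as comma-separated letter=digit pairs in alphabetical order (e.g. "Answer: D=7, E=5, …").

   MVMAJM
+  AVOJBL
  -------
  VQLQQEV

Step 1. [col 1: M + L ≡ V (mod 10)] column 1 (M + L ≡ V (mod 10), carry-in 0) doesn't pin L yet; pick L=3 and continue ⇒ L=3.
Step 2. [col 1: M + L ≡ V (mod 10)] column 1 (M + L ≡ V (mod 10), carry-in 0) doesn't pin M yet; pick M=8 and continue. So M=8.
Step 3. [col 1: M + L ≡ V (mod 10)] in column 1 we have M+L≡V with carry-in 0; given M=8, L=3 and digits 3,8 already taken and all letters distinct, that pins V to 1, so V=1.
Step 4. [col 2: J + B ≡ E (mod 10)] column 2 (J + B ≡ E (mod 10), carry-in 1) doesn't pin B yet; pick B=2 and continue, so B=2.
Step 5. [col 2: J + B ≡ E (mod 10)] no forcing yet in column 2 (carry-in 1); E=0 is free and consistent — try it, so E=0.
Step 6. [col 2: J + B ≡ E (mod 10)] in column 2 we have J+B≡E with carry-in 1; given B=2, E=0 and digits 0,1,2,3,8 already taken and all letters distinct, that pins J to 7. So J=7.
Step 7. [col 3: A + J ≡ Q (mod 10)] from column 3 (J=7, carry-in 1, digits 0,1,2,3,7,8 already taken and all letters distinct): Q must equal 4 ⇒ Q=4.
Step 8. [col 3: A + J ≡ Q (mod 10)] in column 3 we have A+J≡Q with carry-in 1; given J=7, Q=4 and digits 0,1,2,3,4,7,8 already taken and all letters distinct, that pins A to 6 ⇒ A=6.
Step 9. [col 4: M + O ≡ Q (mod 10)] column 4: given M=8, Q=4, carry-in 1, and digits 0,1,2,3,4,6,7,8 already taken and all letters distinct, M+O≡Q (mod 10) forces O=5, so O=5.

Answer: A=6, B=2, E=0, J=7, L=3, M=8, O=5, Q=4, V=1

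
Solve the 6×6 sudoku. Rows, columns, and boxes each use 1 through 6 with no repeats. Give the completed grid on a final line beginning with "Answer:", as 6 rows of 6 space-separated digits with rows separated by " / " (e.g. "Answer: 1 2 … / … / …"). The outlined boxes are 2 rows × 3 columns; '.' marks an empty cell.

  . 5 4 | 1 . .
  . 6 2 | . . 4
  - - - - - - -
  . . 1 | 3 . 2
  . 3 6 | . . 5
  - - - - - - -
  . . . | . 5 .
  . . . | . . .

Step 1. [r1c1∈{3}] only 3 remains possible at r1c1, so r1c1=3.
Step 2. [r3c2∈{4}] nothing but 4 survives at r3c2 ⇒ r3c2=4.
Step 3. [r4c4∈{4}] r4c4 is down to just 4, so r4c4=4.
Step 4. [r6c5∈{1,2,3,4,6}] col 5 places 4 nowhere but r6c5. So r6c5=4.
Step 5. [r1c6∈{6}] nothing but 6 survives at r1c6 ⇒ r1c6=6.
Step 6. [r5c1∈{1,2,4,6}] row 5 places 4 nowhere but r5c1. So r5c1=4.
Step 7. [r6c1∈{1,2,5,6}] r6c1 is the only open cell in col 1 admitting 6, so r6c1=6.
Step 8. [r6c4∈{2}] nothing but 2 survives at r6c4. So r6c4=2.
Step 9. [r5c3∈{3}] r5c3 has the single candidate 3, so r5c3=3.
Step 10. [r6c2∈{1}] r6c2's peers cover all but 1, so r6c2=1.
Step 11. [r6c3∈{5}] r6c3 is down to just 5. So r6c3=5.
Step 12. [r1c5∈{2}] r1c5 has the single candidate 2, so r1c5=2.
Step 13. [r4c5∈{1}] only 1 remains possible at r4c5, so r4c5=1.
Step 14. [r4c1∈{2}] r4c1 is down to just 2, so r4c1=2.
Step 15. [r2c1∈{1}] only 1 remains possible at r2c1. So r2c1=1.
Step 16. [r2c5∈{3}] r2c5's peers cover all but 3. So r2c5=3.
Step 17. [r6c6∈{3}] r6c6 has the single candidate 3, so r6c6=3.
Step 18. [r2c4∈{5}] r2c4's peers cover all but 5. So r2c4=5.
Step 19. [r3c1∈{5}] r3c1 has the single candidate 5. So r3c1=5.
Step 20. [r5c4∈{6}] r5c4 has the single candidate 6, so r5c4=6.
Step 21. [r5c2∈{2}] r5c2 is down to just 2, so r5c2=2.
Step 22. [r5c6∈{1}] nothing but 1 survives at r5c6, so r5c6=1.
Step 23. [r3c5∈{6}] only 6 remains possible at r3c5, so r3c5=6.

Answer: 3 5 4 1 2 6 / 1 6 2 5 3 4 / 5 4 1 3 6 2 / 2 3 6 4 1 5 / 4 2 3 6 5 1 / 6 1 5 2 4 3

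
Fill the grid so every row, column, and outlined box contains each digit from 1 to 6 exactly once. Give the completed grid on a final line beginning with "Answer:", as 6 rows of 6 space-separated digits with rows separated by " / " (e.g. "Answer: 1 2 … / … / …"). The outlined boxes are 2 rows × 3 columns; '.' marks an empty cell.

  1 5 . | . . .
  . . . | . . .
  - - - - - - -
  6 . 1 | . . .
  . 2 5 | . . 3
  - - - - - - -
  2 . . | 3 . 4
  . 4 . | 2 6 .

Step 1. [r4c4∈{1,4,6}] in row 4, 6 fits only at r4c4 ⇒ r4c4=6.
Step 2. [r1c4∈{4}] only 4 remains possible at r1c4, so r1c4=4.
Step 3. [r5c5∈{1,5}] row 5 places 5 nowhere but r5c5. So r5c5=5.
Step 4. [r2c3∈{2,3,4,6}] in col 3, 4 fits only at r2c3. So r2c3=4.
Step 5. [r1c3∈{2,3,6}] r1c3 is the only open cell in col 3 admitting 2, so r1c3=2.
Step 6. [r2c1∈{3}] r2c1's peers cover all but 3 ⇒ r2c1=3.
Step 7. [r2c4∈{1,5}] in col 4, 1 fits only at r2c4 ⇒ r2c4=1.
Step 8. [r2c6∈{2,5,6}] r2c6 is the only open cell in row 2 admitting 5. So r2c6=5.
Step 9. [r3c5∈{2,4}] 4 has one home in row 3: r3c5, so r3c5=4.
Step 10. [r5c3∈{6}] nothing but 6 survives at r5c3, so r5c3=6.
Step 11. [r4c1∈{4}] r4c1 has the single candidate 4, so r4c1=4.
Step 12. [r3c4∈{5}] r3c4's peers cover all but 5, so r3c4=5.
Step 13. [r3c6∈{2}] nothing but 2 survives at r3c6 ⇒ r3c6=2.
Step 14. [r2c2∈{6}] r2c2 has the single candidate 6. So r2c2=6.
Step 15. [r5c2∈{1}] r5c2's peers cover all but 1, so r5c2=1.
Step 16. [r2c5∈{2}] nothing but 2 survives at r2c5. So r2c5=2.
Step 17. [r1c5∈{3}] r1c5 is down to just 3 ⇒ r1c5=3.
Step 18. [r6c1∈{5}] r6c1's peers cover all but 5 ⇒ r6c1=5.
Step 19. [r4c5∈{1}] r4c5's peers cover all but 1 ⇒ r4c5=1.
Step 20. [r6c3∈{3}] r6c3's peers cover all but 3 ⇒ r6c3=3.
Step 21. [r3c2∈{3}] r3c2 is down to just 3 ⇒ r3c2=3.
Step 22. [r6c6∈{1}] nothing but 1 survives at r6c6, so r6c6=1.
Step 23. [r1c6∈{6}] r1c6 is down to just 6, so r1c6=6.

Answer: 1 5 2 4 3 6 / 3 6 4 1 2 5 / 6 3 1 5 4 2 / 4 2 5 6 1 3 / 2 1 6 3 5 4 / 5 4 3 2 6 1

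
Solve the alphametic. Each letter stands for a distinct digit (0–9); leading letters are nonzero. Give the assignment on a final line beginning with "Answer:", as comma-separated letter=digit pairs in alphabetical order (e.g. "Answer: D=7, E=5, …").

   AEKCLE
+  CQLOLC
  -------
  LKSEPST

Step 1. [L] adding two 6-digit numbers gives at most 6+1 digits, and here it does — L is that final carry and must be 1, so L=1.
Step 2. [col 1: E + C ≡ T (mod 10)] no forcing yet in column 1 (carry-in 0); E=5 is free and consistent — try it, so E=5.
Step 3. [col 1: E + C ≡ T (mod 10)] no forcing yet in column 1 (carry-in 0); C=4 is free and consistent — try it. So C=4.
Step 4. [col 1: E + C ≡ T (mod 10)] column 1: given E=5, C=4, carry-in 0, and digits 1,4,5 already taken and all letters distinct, E+C≡T (mod 10) forces T=9 ⇒ T=9.
Step 5. [col 2: L + L ≡ S (mod 10)] column 2 reads L+L+carry(0)=S with L=1; with digits 1,4,5,9 already taken and all letters distinct, the only value for S is 2 ⇒ S=2.
Step 6. [col 3: C + O ≡ P (mod 10)] no forcing yet in column 3 (carry-in 0); P=0 is free and consistent — try it, so P=0.
Step 7. [col 3: C + O ≡ P (mod 10)] column 3: given C=4, P=0, carry-in 0, and digits 0,1,2,4,5,9 already taken and all letters distinct, C+O≡P (mod 10) forces O=6. So O=6.
Step 8. [col 4: K + L ≡ E (mod 10)] from column 4 (L=1, E=5, carry-in 1, digits 0,1,2,4,5,6,9 already taken and all letters distinct): K must equal 3. So K=3.
Step 9. [col 5: E + Q ≡ S (mod 10)] in column 5 we have E+Q≡S with carry-in 0; given E=5, S=2 and digits 0,1,2,3,4,5,6,9 already taken and all letters distinct, that pins Q to 7, so Q=7.
Step 10. [col 6: A + C ≡ K (mod 10)] from column 6 (C=4, K=3, carry-in 1, digits 0,1,2,3,4,5,6,7,9 already taken and all letters distinct): A must equal 8. So A=8.

Answer: A=8, C=4, E=5, K=3, L=1, O=6, P=0, Q=7, S=2, T=9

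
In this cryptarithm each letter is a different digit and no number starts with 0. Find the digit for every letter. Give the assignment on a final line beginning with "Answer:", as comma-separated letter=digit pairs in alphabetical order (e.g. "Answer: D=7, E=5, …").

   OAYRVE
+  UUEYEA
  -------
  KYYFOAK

Step 1. [col 1: E + A ≡ K (mod 10)] E=7 is one option consistent with column 1 (E + A ≡ K (mod 10), carry-in 0) — take it, so E=7.
Step 2. [col 1: E + A ≡ K (mod 10)] several values work for A in column 1 (E + A ≡ K (mod 10), carry-in 0); try A=4. So A=4.
Step 3. [col 1: E + A ≡ K (mod 10)] from column 1 (E=7, A=4, carry-in 0, digits 4,7 already taken and all letters distinct): K must equal 1, so K=1.
Step 4. [col 2: V + E ≡ A (mod 10)] column 2 reads V+E+carry(1)=A with E=7, A=4; with digits 1,4,7 already taken and all letters distinct, the only value for V is 6, so V=6.
Step 5. [col 3: R + Y ≡ O (mod 10)] several values work for Y in column 3 (R + Y ≡ O (mod 10), carry-in 1); try Y=2. So Y=2.
Step 6. [col 3: R + Y ≡ O (mod 10)] no forcing yet in column 3 (carry-in 1); O=3 is free and consistent — try it. So O=3.
Step 7. [col 3: R + Y ≡ O (mod 10)] from column 3 (Y=2, O=3, carry-in 1, digits 1,2,3,4,6,7 already taken and all letters distinct): R must equal 0. So R=0.
Step 8. [col 4: Y + E ≡ F (mod 10)] column 4: given Y=2, E=7, carry-in 0, and digits 0,1,2,3,4,6,7 already taken and all letters distinct, Y+E≡F (mod 10) forces F=9 ⇒ F=9.
Step 9. [col 5: A + U ≡ Y (mod 10)] in column 5 we have A+U≡Y with carry-in 0; given A=4, Y=2 and digits 0,1,2,3,4,6,7,9 already taken and all letters distinct, that pins U to 8 ⇒ U=8.

Answer: A=4, E=7, F=9, K=1, O=3, R=0, U=8, V=6, Y=2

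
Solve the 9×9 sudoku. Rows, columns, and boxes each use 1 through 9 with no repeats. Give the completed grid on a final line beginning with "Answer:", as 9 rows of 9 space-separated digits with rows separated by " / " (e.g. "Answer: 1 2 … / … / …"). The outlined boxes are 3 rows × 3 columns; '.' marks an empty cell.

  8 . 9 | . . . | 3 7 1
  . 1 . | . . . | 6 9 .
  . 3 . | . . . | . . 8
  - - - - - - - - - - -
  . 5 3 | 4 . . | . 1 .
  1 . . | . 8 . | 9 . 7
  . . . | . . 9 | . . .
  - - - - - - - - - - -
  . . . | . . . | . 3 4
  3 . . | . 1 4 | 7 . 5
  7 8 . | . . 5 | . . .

Step 1. [r2c9∈{2}] r2c9 is down to just 2 ⇒ r2c9=2.
Step 2. [r4c9∈{6}] r4c9's peers cover all but 6 ⇒ r4c9=6.
Step 3. [r9c3∈{1,2,4,6}] across row 9, 4 lands solely at r9c3. So r9c3=4.
Step 4. [r6c2∈{2,4,6,7}] across col 2, 7 lands solely at r6c2 ⇒ r6c2=7.
Step 5. [r6c4∈{1,2,3,5,6}] in row 6, 1 fits only at r6c4. So r6c4=1.
Step 6. [r6c3∈{2,6,8}] r6c3 is the only open cell in col 3 admitting 8, so r6c3=8.
Step 7. [r7c3∈{1,2,5,6}] col 3 places 1 nowhere but r7c3 ⇒ r7c3=1.
Step 8. [r7c1∈{2,5,6,9}] across row 7, 5 lands solely at r7c1, so r7c1=5.
Step 9. [r8c8∈{2,6,8}] 8 has one home in col 8: r8c8 ⇒ r8c8=8.
Step 10. [r7c7∈{2}] only 2 remains possible at r7c7. So r7c7=2.
Step 11. [r2c1∈{4}] nothing but 4 survives at r2c1. So r2c1=4.
Step 12. [r1c5∈{2,4,5,6}] row 1 places 4 nowhere but r1c5. So r1c5=4.
Step 13. [r1c4∈{2,5,6}] r1c4 is the only open cell in row 1 admitting 5 ⇒ r1c4=5.
Step 14. [r6c5∈{2,3,5,6}] col 5 places 5 nowhere but r6c5. So r6c5=5.
Step 15. [r6c1∈{2,6}] 6 has one home in row 6: r6c1 ⇒ r6c1=6.
Step 16. [r5c3∈{2}] r5c3 has the single candidate 2. So r5c3=2.
Step 17. [r8c2∈{2,6,9}] 2 has one home in box 7: r8c2. So r8c2=2.
Step 18. [r8c4∈{6,9}] across row 8, 9 lands solely at r8c4. So r8c4=9.
Step 19. [r1c6∈{2,6}] across row 1, 2 lands solely at r1c6, so r1c6=2.
Step 20. [r4c6∈{7}] nothing but 7 survives at r4c6. So r4c6=7.
Step 21. [r9c4∈{2,3,6}] 2 has one home in col 4: r9c4 ⇒ r9c4=2.
Step 22. [r6c7∈{4}] nothing but 4 survives at r6c7, so r6c7=4.
Step 23. [r2c3∈{5,7}] 5 has one home in row 2: r2c3 ⇒ r2c3=5.
Step 24. [r3c3∈{6,7}] across col 3, 7 lands solely at r3c3. So r3c3=7.
Step 25. [r3c4∈{6}] r3c4's peers cover all but 6 ⇒ r3c4=6.
Step 26. [r5c6∈{3,6}] in row 5, 6 fits only at r5c6. So r5c6=6.
Step 27. [r2c6∈{3,8}] col 6 places 3 nowhere but r2c6 ⇒ r2c6=3.
Step 28. [r2c4∈{7,8}] across row 2, 8 lands solely at r2c4, so r2c4=8.
Step 29. [r9c5∈{3,6}] 3 has one home in row 9: r9c5, so r9c5=3.
Step 30. [r7c5∈{6,7}] in col 5, 6 fits only at r7c5 ⇒ r7c5=6.
Step 31. [r3c7∈{5}] nothing but 5 survives at r3c7. So r3c7=5.
Step 32. [r6c9∈{3}] r6c9's peers cover all but 3, so r6c9=3.
Step 33. [r7c6∈{8}] r7c6's peers cover all but 8. So r7c6=8.
Step 34. [r9c8∈{6}] r9c8 is down to just 6, so r9c8=6.
Step 35. [r6c8∈{2}] only 2 remains possible at r6c8 ⇒ r6c8=2.
Step 36. [r5c2∈{4}] nothing but 4 survives at r5c2. So r5c2=4.
Step 37. [r2c5∈{7}] r2c5's peers cover all but 7. So r2c5=7.
Step 38. [r8c3∈{6}] r8c3 has the single candidate 6. So r8c3=6.
Step 39. [r4c5∈{2}] r4c5's peers cover all but 2 ⇒ r4c5=2.
Step 40. [r5c4∈{3}] r5c4's peers cover all but 3 ⇒ r5c4=3.
Step 41. [r3c1∈{2}] r3c1 has the single candidate 2 ⇒ r3c1=2.
Step 42. [r3c5∈{9}] r3c5 has the single candidate 9 ⇒ r3c5=9.
Step 43. [r7c4∈{7}] r7c4 is down to just 7, so r7c4=7.
Step 44. [r9c7∈{1}] r9c7's peers cover all but 1, so r9c7=1.
Step 45. [r3c8∈{4}] only 4 remains possible at r3c8, so r3c8=4.
Step 46. [r3c6∈{1}] r3c6 is down to just 1, so r3c6=1.
Step 47. [r4c1∈{9}] r4c1 has the single candidate 9 ⇒ r4c1=9.
Step 48. [r5c8∈{5}] nothing but 5 survives at r5c8, so r5c8=5.
Step 49. [r1c2∈{6}] only 6 remains possible at r1c2 ⇒ r1c2=6.
Step 50. [r4c7∈{8}] r4c7's peers cover all but 8 ⇒ r4c7=8.
Step 51. [r9c9∈{9}] nothing but 9 survives at r9c9. So r9c9=9.
Step 52. [r7c2∈{9}] r7c2 has the single candidate 9 ⇒ r7c2=9.

Answer: 8 6 9 5 4 2 3 7 1 / 4 1 5 8 7 3 6 9 2 / 2 3 7 6 9 1 5 4 8 / 9 5 3 4 2 7 8 1 6 / 1 4 2 3 8 6 9 5 7 / 6 7 8 1 5 9 4 2 3 / 5 9 1 7 6 8 2 3 4 / 3 2 6 9 1 4 7 8 5 / 7 8 4 2 3 5 1 6 9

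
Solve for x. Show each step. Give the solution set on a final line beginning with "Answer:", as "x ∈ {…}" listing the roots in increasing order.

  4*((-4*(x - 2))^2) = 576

Step 1. [4*((-4*(x - 2))^2) = 576] 4 out front; divide by 4. So div: (-4*(x - 2))^2 = 144.
Step 2. [(-4*(x - 2))^2 = 144] √ both sides: 144 ≥ 0 gives two branches, so sqrt: -4*(x - 2) = 12 or -12.
Step 3. [-4*(x - 2) = 12 or -12] -4 out front; divide by -4. So div: x - 2 = -3 or 3.
Step 4. [x - 2 = -3 or 3] add 2: x sits inside (… - 2), so sub: x = -1 or 5.

Answer: x ∈ {-1, 5}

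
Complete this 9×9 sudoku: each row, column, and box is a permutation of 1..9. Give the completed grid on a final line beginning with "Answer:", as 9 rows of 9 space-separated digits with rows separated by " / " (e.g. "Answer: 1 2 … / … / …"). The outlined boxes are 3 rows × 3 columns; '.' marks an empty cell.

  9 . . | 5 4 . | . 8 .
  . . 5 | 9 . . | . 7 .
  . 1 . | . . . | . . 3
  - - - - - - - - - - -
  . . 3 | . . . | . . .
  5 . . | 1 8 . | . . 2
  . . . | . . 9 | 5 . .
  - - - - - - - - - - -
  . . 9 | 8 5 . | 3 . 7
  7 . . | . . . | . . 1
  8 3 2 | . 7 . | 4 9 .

Step 1. [r1c9∈{6}] r1c9 is down to just 6 ⇒ r1c9=6.
Step 2. [r9c4∈{6}] only 6 remains possible at r9c4 ⇒ r9c4=6.
Step 3. [r6c3∈{1,4,6,7,8}] in col 3, 1 fits only at r6c3, so r6c3=1.
Step 4. [r1c6∈{1,2,3,7}] r1c6 is the only open cell in row 1 admitting 3, so r1c6=3.
Step 5. [r2c9∈{4}] only 4 remains possible at r2c9, so r2c9=4.
Step 6. [r3c3∈{4,6,7,8}] r3c3 is the only open cell in col 3 admitting 8. So r3c3=8.
Step 7. [r3c1∈{2,4,6}] r3c1 is the only open cell in row 3 admitting 4. So r3c1=4.
Step 8. [r4c6∈{2,4,5,6,7}] in row 4, 5 fits only at r4c6 ⇒ r4c6=5.
Step 9. [r2c5∈{1,2,6}] r2c5 is the only open cell in col 5 admitting 1. So r2c5=1.
Step 10. [r2c7∈{2}] nothing but 2 survives at r2c7 ⇒ r2c7=2.
Step 11. [r2c2∈{6}] r2c2's peers cover all but 6, so r2c2=6.
Step 12. [r7c2∈{4}] only 4 remains possible at r7c2 ⇒ r7c2=4.
Step 13. [r5c3∈{4,6,7}] r5c3 is the only open cell in col 3 admitting 4. So r5c3=4.
Step 14. [r4c9∈{8,9}] col 9 places 9 nowhere but r4c9, so r4c9=9.
Step 15. [r8c3∈{6}] nothing but 6 survives at r8c3. So r8c3=6.
Step 16. [r7c8∈{2,6}] in row 7, 6 fits only at r7c8. So r7c8=6.
Step 17. [r7c6∈{1,2}] 2 has one home in row 7: r7c6. So r7c6=2.
Step 18. [r1c2∈{2,7}] row 1 places 2 nowhere but r1c2. So r1c2=2.
Step 19. [r6c9∈{8}] r6c9's peers cover all but 8 ⇒ r6c9=8.
Step 20. [r6c2∈{7}] nothing but 7 survives at r6c2. So r6c2=7.
Step 21. [r4c8∈{1,4}] in col 8, 1 fits only at r4c8, so r4c8=1.
Step 22. [r4c4∈{2,4,7}] across row 4, 4 lands solely at r4c4, so r4c4=4.
Step 23. [r5c6∈{6,7}] in box 5, 7 fits only at r5c6. So r5c6=7.
Step 24. [r8c4∈{3}] r8c4's peers cover all but 3 ⇒ r8c4=3.
Step 25. [r6c4∈{2}] only 2 remains possible at r6c4, so r6c4=2.
Step 26. [r4c5∈{6}] r4c5's peers cover all but 6 ⇒ r4c5=6.
Step 27. [r6c8∈{3,4}] 4 has one home in row 6: r6c8. So r6c8=4.
Step 28. [r8c8∈{2,5}] r8c8 is the only open cell in row 8 admitting 2, so r8c8=2.
Step 29. [r4c7∈{7}] r4c7's peers cover all but 7, so r4c7=7.
Step 30. [r9c9∈{5}] r9c9 has the single candidate 5. So r9c9=5.
Step 31. [r8c5∈{9}] only 9 remains possible at r8c5. So r8c5=9.
Step 32. [r3c5∈{2}] nothing but 2 survives at r3c5, so r3c5=2.
Step 33. [r3c4∈{7}] r3c4's peers cover all but 7, so r3c4=7.
Step 34. [r8c7∈{8}] r8c7 is down to just 8, so r8c7=8.
Step 35. [r3c8∈{5}] only 5 remains possible at r3c8. So r3c8=5.
Step 36. [r7c1∈{1}] r7c1 is down to just 1 ⇒ r7c1=1.
Step 37. [r3c7∈{9}] r3c7 is down to just 9 ⇒ r3c7=9.
Step 38. [r8c6∈{4}] r8c6's peers cover all but 4 ⇒ r8c6=4.
Step 39. [r5c7∈{6}] only 6 remains possible at r5c7, so r5c7=6.
Step 40. [r8c2∈{5}] r8c2 is down to just 5, so r8c2=5.
Step 41. [r2c1∈{3}] only 3 remains possible at r2c1. So r2c1=3.
Step 42. [r4c1∈{2}] r4c1 has the single candidate 2, so r4c1=2.
Step 43. [r5c2∈{9}] only 9 remains possible at r5c2 ⇒ r5c2=9.
Step 44. [r1c3∈{7}] nothing but 7 survives at r1c3, so r1c3=7.
Step 45. [r6c5∈{3}] r6c5's peers cover all but 3 ⇒ r6c5=3.
Step 46. [r2c6∈{8}] nothing but 8 survives at r2c6. So r2c6=8.
Step 47. [r1c7∈{1}] r1c7's peers cover all but 1, so r1c7=1.
Step 48. [r3c6∈{6}] r3c6 has the single candidate 6 ⇒ r3c6=6.
Step 49. [r6c1∈{6}] r6c1's peers cover all but 6. So r6c1=6.
Step 50. [r4c2∈{8}] r4c2 is down to just 8, so r4c2=8.
Step 51. [r9c6∈{1}] only 1 remains possible at r9c6. So r9c6=1.
Step 52. [r5c8∈{3}] r5c8 has the single candidate 3 ⇒ r5c8=3.

Answer: 9 2 7 5 4 3 1 8 6 / 3 6 5 9 1 8 2 7 4 / 4 1 8 7 2 6 9 5 3 / 2 8 3 4 6 5 7 1 9 / 5 9 4 1 8 7 6 3 2 / 6 7 1 2 3 9 5 4 8 / 1 4 9 8 5 2 3 6 7 / 7 5 6 3 9 4 8 2 1 / 8 3 2 6 7 1 4 9 5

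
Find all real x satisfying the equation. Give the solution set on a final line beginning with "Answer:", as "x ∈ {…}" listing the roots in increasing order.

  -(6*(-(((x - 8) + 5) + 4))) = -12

Step 1. [-(6*(-(((x - 8) + 5) + 4))) = -12] flip signs both sides, so neg: 6*(-(((x - 8) + 5) + 4)) = 12.
Step 2. [6*(-(((x - 8) + 5) + 4)) = 12] leading coefficient 6: divide by 6, so div: -(((x - 8) + 5) + 4) = 2.
Step 3. [-(((x - 8) + 5) + 4) = 2] flip signs both sides. So neg: ((x - 8) + 5) + 4 = -2.
Step 4. [((x - 8) + 5) + 4 = -2] 4 comes off first (subtract 4). So sub: (x - 8) + 5 = -6.
Step 5. [(x - 8) + 5 = -6] +5 is outermost — subtract 5 both sides. So sub: x - 8 = -11.
Step 6. [x - 8 = -11] the outer -8 inverts by adding 8. So sub: x = -3.

Answer: x ∈ {-3}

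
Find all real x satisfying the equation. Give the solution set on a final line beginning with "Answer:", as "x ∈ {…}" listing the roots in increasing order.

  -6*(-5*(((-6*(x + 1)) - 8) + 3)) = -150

Step 1. [-6*(-5*(((-6*(x + 1)) - 8) + 3)) = -150] divide by the outer -6, so div: -5*(((-6*(x + 1)) - 8) + 3) = 25.
Step 2. [-5*(((-6*(x + 1)) - 8) + 3) = 25] -5 out front; divide by -5, so div: ((-6*(x + 1)) - 8) + 3 = -5.
Step 3. [((-6*(x + 1)) - 8) + 3 = -5] +3 is outermost — subtract 3 both sides, so sub: (-6*(x + 1)) - 8 = -8.
Step 4. [(-6*(x + 1)) - 8 = -8] peel the -8: add 8 from each side. So sub: -6*(x + 1) = 0.
Step 5. [-6*(x + 1) = 0] -6 out front; divide by -6, so div: x + 1 = 0.
Step 6. [x + 1 = 0] peel the +1: subtract 1 from each side ⇒ sub: x = -1.

Answer: x ∈ {-1}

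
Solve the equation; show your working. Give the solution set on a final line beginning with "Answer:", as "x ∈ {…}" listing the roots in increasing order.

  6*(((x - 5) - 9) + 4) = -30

Step 1. [6*(((x - 5) - 9) + 4) = -30] LHS = 6·(…); ÷6 both sides, so div: ((x - 5) - 9) + 4 = -5.
Step 2. [((x - 5) - 9) + 4 = -5] the outer +4 inverts by subtracting 4. So sub: (x - 5) - 9 = -9.
Step 3. [(x - 5) - 9 = -9] peel the -9: add 9 from each side ⇒ sub: x - 5 = 0.
Step 4. [x - 5 = 0] the outer -5 inverts by adding 5 ⇒ sub: x = 5.

Answer: x ∈ {5}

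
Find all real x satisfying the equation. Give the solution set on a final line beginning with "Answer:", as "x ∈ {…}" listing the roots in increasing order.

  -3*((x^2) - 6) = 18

Step 1. [-3*((x^2) - 6) = 18] -3·(inner) — divide through by -3. So div: (x^2) - 6 = -6.
Step 2. [(x^2) - 6 = -6] -6 is outermost — add 6 both sides. So sub: x^2 = 0.
Step 3. [x^2 = 0] LHS squared, RHS 0 ≥ 0: apply √ (±), so sqrt: x = 0.

Answer: x ∈ {0}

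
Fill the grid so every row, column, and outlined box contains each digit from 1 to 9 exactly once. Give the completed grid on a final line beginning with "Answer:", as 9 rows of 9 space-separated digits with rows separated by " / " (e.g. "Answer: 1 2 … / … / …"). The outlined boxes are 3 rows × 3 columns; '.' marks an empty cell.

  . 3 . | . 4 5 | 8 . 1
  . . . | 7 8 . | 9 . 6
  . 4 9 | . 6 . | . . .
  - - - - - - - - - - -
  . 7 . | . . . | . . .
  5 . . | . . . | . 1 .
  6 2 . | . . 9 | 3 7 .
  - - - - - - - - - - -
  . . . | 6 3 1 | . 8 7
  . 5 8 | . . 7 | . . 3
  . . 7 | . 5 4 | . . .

Step 1. [r1c8∈{2}] only 2 remains possible at r1c8. So r1c8=2.
Step 2. [r8c5∈{2,9}] 9 has one home in col 5: r8c5, so r8c5=9.
Step 3. [r8c4∈{2}] r8c4 is down to just 2 ⇒ r8c4=2.
Step 4. [r5c2∈{8,9}] 8 has one home in col 2: r5c2. So r5c2=8.
Step 5. [r4c1∈{1,3,4,9}] in box 4, 9 fits only at r4c1 ⇒ r4c1=9.
Step 6. [r4c6∈{2,3,6,8}] r4c6 is the only open cell in col 6 admitting 8. So r4c6=8.
Step 7. [r3c9∈{5}] nothing but 5 survives at r3c9. So r3c9=5.
Step 8. [r9c2∈{1,6,9}] 6 has one home in col 2: r9c2. So r9c2=6.
Step 9. [r4c8∈{4,5,6}] in col 8, 5 fits only at r4c8. So r4c8=5.
Step 10. [r6c5∈{1}] r6c5 has the single candidate 1. So r6c5=1.
Step 11. [r6c3∈{4}] r6c3 has the single candidate 4. So r6c3=4.
Step 12. [r4c5∈{2}] r4c5 is down to just 2, so r4c5=2.
Step 13. [r7c3∈{2}] only 2 remains possible at r7c3. So r7c3=2.
Step 14. [r4c9∈{4}] only 4 remains possible at r4c9, so r4c9=4.
Step 15. [r4c4∈{3}] nothing but 3 survives at r4c4. So r4c4=3.
Step 16. [r3c1∈{1,2,7,8}] row 3 places 8 nowhere but r3c1 ⇒ r3c1=8.
Step 17. [r8c8∈{4,6}] col 8 places 6 nowhere but r8c8, so r8c8=6.
Step 18. [r2c2∈{1}] r2c2 has the single candidate 1. So r2c2=1.
Step 19. [r7c1∈{4}] r7c1 is down to just 4, so r7c1=4.
Step 20. [r8c1∈{1}] r8c1 has the single candidate 1. So r8c1=1.
Step 21. [r3c8∈{3}] only 3 remains possible at r3c8, so r3c8=3.
Step 22. [r5c9∈{2,9}] across row 5, 9 lands solely at r5c9, so r5c9=9.
Step 23. [r5c7∈{2,6}] row 5 places 2 nowhere but r5c7, so r5c7=2.
Step 24. [r2c6∈{2,3}] row 2 places 3 nowhere but r2c6. So r2c6=3.
Step 25. [r4c7∈{6}] only 6 remains possible at r4c7, so r4c7=6.
Step 26. [r3c4∈{1}] r3c4's peers cover all but 1 ⇒ r3c4=1.
Step 27. [r5c5∈{7}] r5c5 has the single candidate 7. So r5c5=7.
Step 28. [r2c1∈{2}] only 2 remains possible at r2c1. So r2c1=2.
Step 29. [r9c4∈{8}] r9c4 has the single candidate 8 ⇒ r9c4=8.
Step 30. [r5c3∈{3}] r5c3 has the single candidate 3 ⇒ r5c3=3.
Step 31. [r2c3∈{5}] r2c3 is down to just 5. So r2c3=5.
Step 32. [r3c6∈{2}] r3c6 is down to just 2, so r3c6=2.
Step 33. [r9c8∈{9}] r9c8's peers cover all but 9. So r9c8=9.
Step 34. [r5c4∈{4}] only 4 remains possible at r5c4 ⇒ r5c4=4.
Step 35. [r1c1∈{7}] nothing but 7 survives at r1c1, so r1c1=7.
Step 36. [r1c4∈{9}] r1c4 is down to just 9, so r1c4=9.
Step 37. [r4c3∈{1}] r4c3's peers cover all but 1. So r4c3=1.
Step 38. [r3c7∈{7}] r3c7 is down to just 7 ⇒ r3c7=7.
Step 39. [r9c7∈{1}] nothing but 1 survives at r9c7 ⇒ r9c7=1.
Step 40. [r8c7∈{4}] r8c7 is down to just 4 ⇒ r8c7=4.
Step 41. [r9c9∈{2}] r9c9 has the single candidate 2, so r9c9=2.
Step 42. [r5c6∈{6}] only 6 remains possible at r5c6, so r5c6=6.
Step 43. [r9c1∈{3}] r9c1 is down to just 3 ⇒ r9c1=3.
Step 44. [r6c4∈{5}] only 5 remains possible at r6c4 ⇒ r6c4=5.
Step 45. [r7c7∈{5}] only 5 remains possible at r7c7 ⇒ r7c7=5.
Step 46. [r7c2∈{9}] r7c2 has the single candidate 9. So r7c2=9.
Step 47. [r6c9∈{8}] r6c9's peers cover all but 8. So r6c9=8.
Step 48. [r1c3∈{6}] r1c3's peers cover all but 6. So r1c3=6.
Step 49. [r2c8∈{4}] nothing but 4 survives at r2c8. So r2c8=4.

Answer: 7 3 6 9 4 5 8 2 1 / 2 1 5 7 8 3 9 4 6 / 8 4 9 1 6 2 7 3 5 / 9 7 1 3 2 8 6 5 4 / 5 8 3 4 7 6 2 1 9 / 6 2 4 5 1 9 3 7 8 / 4 9 2 6 3 1 5 8 7 / 1 5 8 2 9 7 4 6 3 / 3 6 7 8 5 4 1 9 2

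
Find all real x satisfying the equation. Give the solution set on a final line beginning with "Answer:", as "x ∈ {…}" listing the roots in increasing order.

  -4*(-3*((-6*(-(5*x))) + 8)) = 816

Step 1. [-4*(-3*((-6*(-(5*x))) + 8)) = 816] leading coefficient -4: divide by -4, so div: -3*((-6*(-(5*x))) + 8) = -204.
Step 2. [-3*((-6*(-(5*x))) + 8) = -204] leading coefficient -3: divide by -3, so div: (-6*(-(5*x))) + 8 = 68.
Step 3. [(-6*(-(5*x))) + 8 = 68] subtract 8: x sits inside (… + 8) ⇒ sub: -6*(-(5*x)) = 60.
Step 4. [-6*(-(5*x)) = 60] LHS = -6·(…); ÷-6 both sides. So div: -(5*x) = -10.
Step 5. [-(5*x) = -10] flip signs both sides ⇒ neg: 5*x = 10.
Step 6. [5*x = 10] 5·(inner) — divide through by 5, so div: x = 2.

Answer: x ∈ {2}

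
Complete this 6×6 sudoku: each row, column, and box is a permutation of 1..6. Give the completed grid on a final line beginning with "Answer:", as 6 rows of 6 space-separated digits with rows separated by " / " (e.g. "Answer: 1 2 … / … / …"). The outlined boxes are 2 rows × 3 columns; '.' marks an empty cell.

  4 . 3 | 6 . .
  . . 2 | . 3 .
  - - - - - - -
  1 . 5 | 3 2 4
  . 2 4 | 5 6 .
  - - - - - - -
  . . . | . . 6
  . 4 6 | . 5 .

Step 1. [r1c5∈{1}] r1c5 is down to just 1 ⇒ r1c5=1.
Step 2. [r1c2∈{5}] only 5 remains possible at r1c2. So r1c2=5.
Step 3. [r6c6∈{1,2,3}] 3 has one home in col 6: r6c6. So r6c6=3.
Step 4. [r6c4∈{1,2}] r6c4 is the only open cell in row 6 admitting 1. So r6c4=1.
Step 5. [r2c2∈{1,6}] 1 has one home in row 2: r2c2 ⇒ r2c2=1.
Step 6. [r5c1∈{2,3,5}] in row 5, 5 fits only at r5c1, so r5c1=5.
Step 7. [r2c4∈{4}] r2c4 is down to just 4. So r2c4=4.
Step 8. [r2c1∈{6}] r2c1 has the single candidate 6. So r2c1=6.
Step 9. [r3c2∈{6}] r3c2's peers cover all but 6 ⇒ r3c2=6.
Step 10. [r5c5∈{4}] only 4 remains possible at r5c5. So r5c5=4.
Step 11. [r5c4∈{2}] r5c4 has the single candidate 2. So r5c4=2.
Step 12. [r4c1∈{3}] only 3 remains possible at r4c1 ⇒ r4c1=3.
Step 13. [r1c6∈{2}] r1c6 is down to just 2 ⇒ r1c6=2.
Step 14. [r5c2∈{3}] r5c2 is down to just 3 ⇒ r5c2=3.
Step 15. [r2c6∈{5}] only 5 remains possible at r2c6. So r2c6=5.
Step 16. [r6c1∈{2}] r6c1's peers cover all but 2, so r6c1=2.
Step 17. [r4c6∈{1}] r4c6 has the single candidate 1 ⇒ r4c6=1.
Step 18. [r5c3∈{1}] nothing but 1 survives at r5c3 ⇒ r5c3=1.

Answer: 4 5 3 6 1 2 / 6 1 2 4 3 5 / 1 6 5 3 2 4 / 3 2 4 5 6 1 / 5 3 1 2 4 6 / 2 4 6 1 5 3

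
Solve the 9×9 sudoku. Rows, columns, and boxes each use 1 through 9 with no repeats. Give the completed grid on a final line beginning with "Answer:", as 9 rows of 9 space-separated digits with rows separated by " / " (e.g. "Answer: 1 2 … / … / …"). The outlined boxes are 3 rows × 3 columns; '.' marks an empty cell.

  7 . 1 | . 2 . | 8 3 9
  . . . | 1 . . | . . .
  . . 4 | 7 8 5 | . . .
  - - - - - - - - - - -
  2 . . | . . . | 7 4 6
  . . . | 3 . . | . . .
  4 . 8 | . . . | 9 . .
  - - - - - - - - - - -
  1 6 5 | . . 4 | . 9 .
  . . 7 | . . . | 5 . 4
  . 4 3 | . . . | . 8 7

Step 1. [r9c1∈{9}] nothing but 9 survives at r9c1 ⇒ r9c1=9.
Step 2. [r1c6∈{6}] nothing but 6 survives at r1c6, so r1c6=6.
Step 3. [r2c3∈{2,6,9}] in col 3, 2 fits only at r2c3, so r2c3=2.
Step 4. [r4c3∈{9}] r4c3 has the single candidate 9 ⇒ r4c3=9.
Step 5. [r5c5∈{1,4,5,6,7,9}] row 5 places 4 nowhere but r5c5. So r5c5=4.
Step 6. [r5c6∈{1,2,7,8,9}] across row 5, 9 lands solely at r5c6 ⇒ r5c6=9.
Step 7. [r2c9∈{5}] r2c9 has the single candidate 5, so r2c9=5.
Step 8. [r4c2∈{1,3,5}] across row 4, 3 lands solely at r4c2 ⇒ r4c2=3.
Step 9. [r8c2∈{2,8}] across col 2, 2 lands solely at r8c2 ⇒ r8c2=2.
Step 10. [r7c4∈{2,8}] across row 7, 8 lands solely at r7c4. So r7c4=8.
Step 11. [r6c6∈{1,2,7}] across col 6, 7 lands solely at r6c6 ⇒ r6c6=7.
Step 12. [r6c4∈{2,5,6}] r6c4 is the only open cell in box 5 admitting 2. So r6c4=2.
Step 13. [r5c1∈{5,6}] in col 1, 5 fits only at r5c1 ⇒ r5c1=5.
Step 14. [r6c5∈{1,5,6}] 6 has one home in row 6: r6c5. So r6c5=6.
Step 15. [r6c2∈{1}] only 1 remains possible at r6c2. So r6c2=1.
Step 16. [r7c7∈{2,3}] across col 7, 3 lands solely at r7c7, so r7c7=3.
Step 17. [r2c5∈{3,9}] r2c5 is the only open cell in box 2 admitting 9. So r2c5=9.
Step 18. [r7c9∈{2}] only 2 remains possible at r7c9. So r7c9=2.
Step 19. [r3c9∈{1}] only 1 remains possible at r3c9. So r3c9=1.
Step 20. [r3c1∈{3,6}] r3c1 is the only open cell in row 3 admitting 3, so r3c1=3.
Step 21. [r2c1∈{6,8}] 6 has one home in col 1: r2c1, so r2c1=6.
Step 22. [r8c5∈{1,3}] col 5 places 3 nowhere but r8c5 ⇒ r8c5=3.
Step 23. [r8c6∈{1}] only 1 remains possible at r8c6, so r8c6=1.
Step 24. [r8c8∈{6}] r8c8 has the single candidate 6, so r8c8=6.
Step 25. [r5c8∈{1,2}] 1 has one home in col 8: r5c8 ⇒ r5c8=1.
Step 26. [r4c4∈{5}] only 5 remains possible at r4c4 ⇒ r4c4=5.
Step 27. [r3c7∈{2,6}] row 3 places 6 nowhere but r3c7, so r3c7=6.
Step 28. [r5c9∈{8}] r5c9 has the single candidate 8. So r5c9=8.
Step 29. [r5c3∈{6}] only 6 remains possible at r5c3. So r5c3=6.
Step 30. [r3c8∈{2}] nothing but 2 survives at r3c8, so r3c8=2.
Step 31. [r9c7∈{1}] nothing but 1 survives at r9c7, so r9c7=1.
Step 32. [r4c6∈{8}] nothing but 8 survives at r4c6, so r4c6=8.
Step 33. [r2c2∈{8}] nothing but 8 survives at r2c2, so r2c2=8.
Step 34. [r2c8∈{7}] nothing but 7 survives at r2c8 ⇒ r2c8=7.
Step 35. [r6c9∈{3}] nothing but 3 survives at r6c9, so r6c9=3.
Step 36. [r1c2∈{5}] r1c2's peers cover all but 5. So r1c2=5.
Step 37. [r3c2∈{9}] r3c2's peers cover all but 9. So r3c2=9.
Step 38. [r9c6∈{2}] r9c6's peers cover all but 2 ⇒ r9c6=2.
Step 39. [r9c5∈{5}] r9c5 is down to just 5. So r9c5=5.
Step 40. [r9c4∈{6}] r9c4's peers cover all but 6 ⇒ r9c4=6.
Step 41. [r2c7∈{4}] r2c7's peers cover all but 4 ⇒ r2c7=4.
Step 42. [r8c1∈{8}] r8c1's peers cover all but 8. So r8c1=8.
Step 43. [r5c7∈{2}] nothing but 2 survives at r5c7 ⇒ r5c7=2.
Step 44. [r8c4∈{9}] r8c4 is down to just 9. So r8c4=9.
Step 45. [r1c4∈{4}] r1c4 is down to just 4 ⇒ r1c4=4.
Step 46. [r2c6∈{3}] only 3 remains possible at r2c6 ⇒ r2c6=3.
Step 47. [r7c5∈{7}] only 7 remains possible at r7c5 ⇒ r7c5=7.
Step 48. [r4c5∈{1}] r4c5 is down to just 1. So r4c5=1.
Step 49. [r5c2∈{7}] r5c2's peers cover all but 7, so r5c2=7.
Step 50. [r6c8∈{5}] only 5 remains possible at r6c8 ⇒ r6c8=5.

Answer: 7 5 1 4 2 6 8 3 9 / 6 8 2 1 9 3 4 7 5 / 3 9 4 7 8 5 6 2 1 / 2 3 9 5 1 8 7 4 6 / 5 7 6 3 4 9 2 1 8 / 4 1 8 2 6 7 9 5 3 / 1 6 5 8 7 4 3 9 2 / 8 2 7 9 3 1 5 6 4 / 9 4 3 6 5 2 1 8 7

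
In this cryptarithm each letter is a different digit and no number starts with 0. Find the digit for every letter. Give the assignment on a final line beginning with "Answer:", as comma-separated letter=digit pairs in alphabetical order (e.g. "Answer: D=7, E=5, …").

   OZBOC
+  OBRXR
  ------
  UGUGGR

Step 1. [col 1: C + R ≡ R (mod 10)] column 1: given nothing yet, carry-in 0, and all letters distinct, none taken yet, C+R≡R (mod 10) forces C=0 ⇒ C=0.
Step 2. [col 1: C + R ≡ R (mod 10)] column 1 (C + R ≡ R (mod 10), carry-in 0) doesn't pin R yet; pick R=4 and continue ⇒ R=4.
Step 3. [col 2: O + X ≡ G (mod 10)] no forcing yet in column 2 (carry-in 0); G=3 is free and consistent — try it. So G=3.
Step 4. [col 2: O + X ≡ G (mod 10)] column 2 (O + X ≡ G (mod 10), carry-in 0) doesn't pin X yet; pick X=7 and continue. So X=7.
Step 5. [col 2: O + X ≡ G (mod 10)] from column 2 (X=7, G=3, carry-in 0, digits 0,3,4,7 already taken and all letters distinct): O must equal 6 ⇒ O=6.
Step 6. [U] U is the leading digit of a 6-digit sum of two 5-digit numbers; the final carry is exactly 1. So U=1.
Step 7. [col 3: B + R ≡ G (mod 10)] column 3: given R=4, G=3, carry-in 1, and digits 0,1,3,4,6,7 already taken and all letters distinct, B+R≡G (mod 10) forces B=8 ⇒ B=8.
Step 8. [col 4: Z + B ≡ U (mod 10)] in column 4 we have Z+B≡U with carry-in 1; given B=8, U=1 and digits 0,1,3,4,6,7,8 already taken and all letters distinct, that pins Z to 2, so Z=2.

Answer: B=8, C=0, G=3, O=6, R=4, U=1, X=7, Z=2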